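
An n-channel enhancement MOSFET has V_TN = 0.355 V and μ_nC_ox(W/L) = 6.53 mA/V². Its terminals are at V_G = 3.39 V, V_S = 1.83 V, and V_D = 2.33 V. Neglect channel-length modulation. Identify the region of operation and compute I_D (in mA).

Triode; I_D = 3.12 mA

V_GS = V_G − V_S = 3.39 − 1.83 = 1.56 V; V_DS = V_D − V_S = 2.33 − 1.83 = 0.5 V.
V_ov = V_GS − V_TN = 1.56 − 0.355 = 1.21 V.
Since V_DS = 0.5 V < V_ov = 1.21 V, the device is in the triode region.
I_D = k_n [V_ov · V_DS − ½ V_DS²] = 6.53 × [1.21 × 0.5 − 0.5 × 0.5²] = 3.12 mA.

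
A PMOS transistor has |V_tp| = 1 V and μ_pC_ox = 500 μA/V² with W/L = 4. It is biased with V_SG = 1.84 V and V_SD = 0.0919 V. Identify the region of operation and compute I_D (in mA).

Triode; I_D = 0.146 mA

k_p = μ_pC_ox · (W/L) = 2 mA/V².
V_ov = V_SG − |V_tp| = 1.84 − 1 = 0.84 V.
Since V_SD = 0.0919 V < V_ov = 0.84 V, the device is in the triode region.
I_D = k_p [V_ov · V_SD − ½ V_SD²] = 2 × [0.84 × 0.0919 − 0.5 × 0.0919²] = 0.146 mA.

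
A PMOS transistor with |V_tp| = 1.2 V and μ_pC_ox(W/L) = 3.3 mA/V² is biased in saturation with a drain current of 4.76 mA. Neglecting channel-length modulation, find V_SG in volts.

V_SG = 2.90 V

In saturation I_D = ½ k_p (V_SG − |V_tp|)², so V_SG − |V_tp| = √(2 I_D / k_p) = √(2 × 4.76 / 3.3) = 1.7 V.
V_SG = 1.2 + 1.7 = 2.9 V.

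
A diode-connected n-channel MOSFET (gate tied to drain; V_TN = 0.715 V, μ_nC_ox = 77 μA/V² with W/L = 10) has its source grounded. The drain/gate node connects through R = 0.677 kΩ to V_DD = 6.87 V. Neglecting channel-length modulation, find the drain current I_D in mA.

I_D = 4.21 mA

With gate tied to drain, V_GS = V_DS ≥ V_GS − V_TN, so the device is in saturation.
k_n = μ_nC_ox · (W/L) = 0.77 mA/V².
KCL at the drain: ½ k_n (V_GS − V_TN)² = (V_DD − V_GS)/R.
Let x = V_GS − 0.715. Then 0.261 x² + x − 6.155 = 0, giving x = 3.31 V (positive root), so V_GS = 4.02 V.
I_D = (V_DD − V_GS)/R = (6.87 − 4.02) / 0.677 = 4.21 mA.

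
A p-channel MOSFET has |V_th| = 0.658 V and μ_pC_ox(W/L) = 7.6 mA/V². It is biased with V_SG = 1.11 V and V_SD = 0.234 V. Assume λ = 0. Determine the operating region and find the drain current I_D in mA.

Triode; I_D = 0.596 mA

V_ov = V_SG − |V_th| = 1.11 − 0.658 = 0.452 V.
Since V_SD = 0.234 V < V_ov = 0.452 V, the device is in the triode region.
I_D = k_p [V_ov · V_SD − ½ V_SD²] = 7.6 × [0.452 × 0.234 − 0.5 × 0.234²] = 0.596 mA.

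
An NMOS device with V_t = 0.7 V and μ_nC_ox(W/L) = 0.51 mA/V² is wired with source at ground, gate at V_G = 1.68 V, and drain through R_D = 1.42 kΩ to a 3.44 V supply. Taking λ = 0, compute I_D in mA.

I_D = 0.245 mA

V_GS = V_G = 1.68 V, so V_ov = 1.68 − 0.7 = 0.98 V.
Assume saturation: I_D = ½ k_n V_ov² = 0.5 × 0.51 × 0.98² = 0.245 mA, giving V_DS = V_DD − I_D R_D = 3.44 − 0.245 × 1.42 = 3.09 V.
V_DS = 3.09 V ≥ V_ov = 0.98 V, confirming saturation.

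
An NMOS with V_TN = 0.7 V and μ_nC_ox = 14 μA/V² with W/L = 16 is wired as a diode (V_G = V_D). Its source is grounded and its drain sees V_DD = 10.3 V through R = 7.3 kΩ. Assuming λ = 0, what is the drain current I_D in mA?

With gate tied to drain, V_GS = V_DS ≥ V_GS − V_TN, so the device is in saturation.
k_n = μ_nC_ox · (W/L) = 0.224 mA/V².
KCL at the drain: ½ k_n (V_GS − V_TN)² = (V_DD − V_GS)/R.
Let x = V_GS − 0.7. Then 0.818 x² + x − 9.6 = 0, giving x = 2.87 V (positive root), so V_GS = 3.57 V.
I_D = (V_DD − V_GS)/R = (10.3 − 3.57) / 7.3 = 0.922 mA.

I_D = 0.922 mA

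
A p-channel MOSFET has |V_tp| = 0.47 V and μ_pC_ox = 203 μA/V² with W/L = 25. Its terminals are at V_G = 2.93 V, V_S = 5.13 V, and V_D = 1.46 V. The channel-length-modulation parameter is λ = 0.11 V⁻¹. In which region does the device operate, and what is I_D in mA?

V_SG = V_S − V_G = 5.13 − 2.93 = 2.2 V; V_SD = V_S − V_D = 5.13 − 1.46 = 3.67 V.
k_p = μ_pC_ox · (W/L) = 5.075 mA/V².
V_ov = V_SG − |V_tp| = 2.2 − 0.47 = 1.73 V.
Since V_SD = 3.67 V ≥ V_ov = 1.73 V, the device is in saturation.
I_D = ½ k_p V_ov² (1 + λ V_SD) = 0.5 × 5.075 × 1.73² × (1 + 0.11 × 3.67) = 10.7 mA.

Saturation; I_D = 10.7 mA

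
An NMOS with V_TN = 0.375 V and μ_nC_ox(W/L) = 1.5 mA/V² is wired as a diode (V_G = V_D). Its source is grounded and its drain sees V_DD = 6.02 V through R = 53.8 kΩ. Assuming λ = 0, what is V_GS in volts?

V_GS = 0.737 V

With gate tied to drain, V_GS = V_DS ≥ V_GS − V_TN, so the device is in saturation.
KCL at the drain: ½ k_n (V_GS − V_TN)² = (V_DD − V_GS)/R.
Let x = V_GS − 0.375. Then 40.3 x² + x − 5.645 = 0, giving x = 0.362 V (positive root), so V_GS = 0.737 V.
I_D = (V_DD − V_GS)/R = (6.02 − 0.737) / 53.8 = 0.0982 mA.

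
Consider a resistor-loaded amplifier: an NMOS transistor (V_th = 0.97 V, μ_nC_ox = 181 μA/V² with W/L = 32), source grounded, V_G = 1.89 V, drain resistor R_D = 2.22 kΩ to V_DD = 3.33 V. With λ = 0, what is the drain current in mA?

V_GS = V_G = 1.89 V, so V_ov = 1.89 − 0.97 = 0.92 V.
k_n = μ_nC_ox · (W/L) = 5.792 mA/V².
Assume saturation: I_D = ½ k_n V_ov² = 0.5 × 5.792 × 0.92² = 2.45 mA, giving V_DS = V_DD − I_D R_D = 3.33 − 2.45 × 2.22 = -2.11 V.
But -2.11 V < V_ov = 0.92 V, so the device is actually in triode.
In triode I_D = k_n[V_ov V_DS − ½ V_DS²] and I_D = (V_DD − V_DS)/R_D. Equating: 6.43 V_DS² − 12.83 V_DS + 3.33 = 0, giving V_DS = 0.307 V (the root below V_ov).
I_D = (3.33 − 0.307) / 2.22 = 1.36 mA.

I_D = 1.36 mA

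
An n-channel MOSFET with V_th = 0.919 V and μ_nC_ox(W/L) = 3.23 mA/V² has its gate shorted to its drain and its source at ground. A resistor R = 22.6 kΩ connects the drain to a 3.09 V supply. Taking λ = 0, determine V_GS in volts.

V_GS = 1.15 V

With gate tied to drain, V_GS = V_DS ≥ V_GS − V_th, so the device is in saturation.
KCL at the drain: ½ k_n (V_GS − V_th)² = (V_DD − V_GS)/R.
Let x = V_GS − 0.919. Then 36.5 x² + x − 2.171 = 0, giving x = 0.231 V (positive root), so V_GS = 1.15 V.
I_D = (V_DD − V_GS)/R = (3.09 − 1.15) / 22.6 = 0.0859 mA.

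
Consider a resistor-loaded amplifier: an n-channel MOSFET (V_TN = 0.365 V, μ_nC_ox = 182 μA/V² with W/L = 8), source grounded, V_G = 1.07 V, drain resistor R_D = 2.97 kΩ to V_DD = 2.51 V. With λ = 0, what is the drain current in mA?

I_D = 0.362 mA

V_GS = V_G = 1.07 V, so V_ov = 1.07 − 0.365 = 0.705 V.
k_n = μ_nC_ox · (W/L) = 1.456 mA/V².
Assume saturation: I_D = ½ k_n V_ov² = 0.5 × 1.456 × 0.705² = 0.362 mA, giving V_DS = V_DD − I_D R_D = 2.51 − 0.362 × 2.97 = 1.44 V.
V_DS = 1.44 V ≥ V_ov = 0.705 V, confirming saturation.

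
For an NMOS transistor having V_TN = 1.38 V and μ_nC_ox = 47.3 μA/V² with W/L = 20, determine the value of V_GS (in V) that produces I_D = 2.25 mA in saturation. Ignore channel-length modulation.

V_GS = 3.56 V

k_n = μ_nC_ox · (W/L) = 0.946 mA/V².
In saturation I_D = ½ k_n (V_GS − V_TN)², so V_GS − V_TN = √(2 I_D / k_n) = √(2 × 2.25 / 0.946) = 2.18 V.
V_GS = 1.38 + 2.18 = 3.56 V.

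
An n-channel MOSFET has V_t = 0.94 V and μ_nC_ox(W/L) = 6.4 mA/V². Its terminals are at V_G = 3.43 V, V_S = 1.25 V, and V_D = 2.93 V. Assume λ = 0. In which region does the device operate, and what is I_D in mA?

Saturation; I_D = 4.92 mA

V_GS = V_G − V_S = 3.43 − 1.25 = 2.18 V; V_DS = V_D − V_S = 2.93 − 1.25 = 1.68 V.
V_ov = V_GS − V_t = 2.18 − 0.94 = 1.24 V.
Since V_DS = 1.68 V ≥ V_ov = 1.24 V, the device is in saturation.
I_D = ½ k_n V_ov² = 0.5 × 6.4 × 1.24² = 4.92 mA.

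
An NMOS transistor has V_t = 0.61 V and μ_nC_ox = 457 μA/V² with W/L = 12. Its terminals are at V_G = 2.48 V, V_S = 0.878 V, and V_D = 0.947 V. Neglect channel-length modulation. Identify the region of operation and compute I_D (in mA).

Triode; I_D = 0.362 mA

V_GS = V_G − V_S = 2.48 − 0.878 = 1.6 V; V_DS = V_D − V_S = 0.947 − 0.878 = 0.069 V.
k_n = μ_nC_ox · (W/L) = 5.484 mA/V².
V_ov = V_GS − V_t = 1.6 − 0.61 = 0.992 V.
Since V_DS = 0.069 V < V_ov = 0.992 V, the device is in the triode region.
I_D = k_n [V_ov · V_DS − ½ V_DS²] = 5.484 × [0.992 × 0.069 − 0.5 × 0.069²] = 0.362 mA.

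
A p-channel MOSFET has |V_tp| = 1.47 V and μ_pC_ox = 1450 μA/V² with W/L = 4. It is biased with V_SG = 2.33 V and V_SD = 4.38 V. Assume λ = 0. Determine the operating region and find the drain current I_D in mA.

k_p = μ_pC_ox · (W/L) = 5.8 mA/V².
V_ov = V_SG − |V_tp| = 2.33 − 1.47 = 0.86 V.
Since V_SD = 4.38 V ≥ V_ov = 0.86 V, the device is in saturation.
I_D = ½ k_p V_ov² = 0.5 × 5.8 × 0.86² = 2.14 mA.

Saturation; I_D = 2.14 mA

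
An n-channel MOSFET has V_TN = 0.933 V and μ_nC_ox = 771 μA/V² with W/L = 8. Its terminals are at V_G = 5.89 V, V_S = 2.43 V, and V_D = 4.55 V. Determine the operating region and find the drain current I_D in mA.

V_GS = V_G − V_S = 5.89 − 2.43 = 3.46 V; V_DS = V_D − V_S = 4.55 − 2.43 = 2.12 V.
k_n = μ_nC_ox · (W/L) = 6.168 mA/V².
V_ov = V_GS − V_TN = 3.46 − 0.933 = 2.53 V.
Since V_DS = 2.12 V < V_ov = 2.53 V, the device is in the triode region.
I_D = k_n [V_ov · V_DS − ½ V_DS²] = 6.168 × [2.53 × 2.12 − 0.5 × 2.12²] = 19.2 mA.

Triode; I_D = 19.2 mA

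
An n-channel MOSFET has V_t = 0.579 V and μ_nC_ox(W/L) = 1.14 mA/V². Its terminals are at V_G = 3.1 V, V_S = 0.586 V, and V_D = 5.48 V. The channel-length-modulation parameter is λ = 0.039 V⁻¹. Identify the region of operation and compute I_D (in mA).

Saturation; I_D = 2.54 mA

V_GS = V_G − V_S = 3.1 − 0.586 = 2.51 V; V_DS = V_D − V_S = 5.48 − 0.586 = 4.89 V.
V_ov = V_GS − V_t = 2.51 − 0.579 = 1.94 V.
Since V_DS = 4.89 V ≥ V_ov = 1.94 V, the device is in saturation.
I_D = ½ k_n V_ov² (1 + λ V_DS) = 0.5 × 1.14 × 1.94² × (1 + 0.039 × 4.89) = 2.54 mA.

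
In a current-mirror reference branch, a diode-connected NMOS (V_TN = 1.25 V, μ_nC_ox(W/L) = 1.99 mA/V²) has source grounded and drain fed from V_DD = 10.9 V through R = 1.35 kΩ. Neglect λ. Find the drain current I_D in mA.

I_D = 5.42 mA

With gate tied to drain, V_GS = V_DS ≥ V_GS − V_TN, so the device is in saturation.
KCL at the drain: ½ k_n (V_GS − V_TN)² = (V_DD − V_GS)/R.
Let x = V_GS − 1.25. Then 1.34 x² + x − 9.65 = 0, giving x = 2.33 V (positive root), so V_GS = 3.58 V.
I_D = (V_DD − V_GS)/R = (10.9 − 3.58) / 1.35 = 5.42 mA.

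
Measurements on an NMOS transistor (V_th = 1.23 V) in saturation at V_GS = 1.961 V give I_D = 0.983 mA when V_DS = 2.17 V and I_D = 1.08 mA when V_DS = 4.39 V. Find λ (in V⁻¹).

With V_GS fixed, I_D ∝ (1 + λ V_DS) in saturation, so I_D2/I_D1 = (1 + λ V_DS2)/(1 + λ V_DS1).
1.08/0.983 = 1.099 = (1 + 4.39 λ)/(1 + 2.17 λ).
Solving: λ (I_D1 V_DS2 − I_D2 V_DS1) = I_D2 − I_D1, so λ = (1.08 − 0.983) / (0.983 × 4.39 − 1.08 × 2.17) = 0.097 / 1.97 = 0.0492 V⁻¹.

λ = 0.0492 V⁻¹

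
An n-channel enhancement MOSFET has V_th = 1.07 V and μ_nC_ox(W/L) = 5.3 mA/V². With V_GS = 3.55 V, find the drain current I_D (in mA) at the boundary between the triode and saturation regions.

I_D = 16.3 mA

At the boundary V_DS = V_ov = V_GS − V_th = 3.55 − 1.07 = 2.48 V.
I_D = ½ k_n V_ov² = 0.5 × 5.3 × 2.48² = 16.3 mA.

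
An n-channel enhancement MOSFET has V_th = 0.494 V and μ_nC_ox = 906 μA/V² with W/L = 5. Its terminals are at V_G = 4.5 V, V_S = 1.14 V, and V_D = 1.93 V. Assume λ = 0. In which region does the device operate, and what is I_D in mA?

Triode; I_D = 8.84 mA

V_GS = V_G − V_S = 4.5 − 1.14 = 3.36 V; V_DS = V_D − V_S = 1.93 − 1.14 = 0.79 V.
k_n = μ_nC_ox · (W/L) = 4.53 mA/V².
V_ov = V_GS − V_th = 3.36 − 0.494 = 2.87 V.
Since V_DS = 0.79 V < V_ov = 2.87 V, the device is in the triode region.
I_D = k_n [V_ov · V_DS − ½ V_DS²] = 4.53 × [2.87 × 0.79 − 0.5 × 0.79²] = 8.84 mA.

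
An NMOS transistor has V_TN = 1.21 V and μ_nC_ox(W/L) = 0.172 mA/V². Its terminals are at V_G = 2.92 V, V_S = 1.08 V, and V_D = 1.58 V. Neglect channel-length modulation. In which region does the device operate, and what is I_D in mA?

Triode; I_D = 0.0327 mA

V_GS = V_G − V_S = 2.92 − 1.08 = 1.84 V; V_DS = V_D − V_S = 1.58 − 1.08 = 0.5 V.
V_ov = V_GS − V_TN = 1.84 − 1.21 = 0.63 V.
Since V_DS = 0.5 V < V_ov = 0.63 V, the device is in the triode region.
I_D = k_n [V_ov · V_DS − ½ V_DS²] = 0.172 × [0.63 × 0.5 − 0.5 × 0.5²] = 0.0327 mA.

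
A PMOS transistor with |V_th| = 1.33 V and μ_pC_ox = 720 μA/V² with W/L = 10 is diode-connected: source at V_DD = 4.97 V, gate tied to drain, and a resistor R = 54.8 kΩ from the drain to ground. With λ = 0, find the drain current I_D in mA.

I_D = 0.0640 mA

With gate tied to drain, V_SG = V_SD ≥ V_SG − |V_th|, so the device is in saturation.
k_p = μ_pC_ox · (W/L) = 7.2 mA/V².
KCL at the drain: ½ k_p (V_SG − |V_th|)² = (V_DD − V_SG)/R.
Let x = V_SG − 1.33. Then 197 x² + x − 3.64 = 0, giving x = 0.133 V (positive root), so V_SG = 1.46 V.
I_D = (V_DD − V_SG)/R = (4.97 − 1.46) / 54.8 = 0.064 mA.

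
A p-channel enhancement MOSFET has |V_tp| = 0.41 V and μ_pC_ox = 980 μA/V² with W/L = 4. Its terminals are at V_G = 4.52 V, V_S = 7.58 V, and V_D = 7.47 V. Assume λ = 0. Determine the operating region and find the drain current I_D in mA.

Triode; I_D = 1.12 mA

V_SG = V_S − V_G = 7.58 − 4.52 = 3.06 V; V_SD = V_S − V_D = 7.58 − 7.47 = 0.11 V.
k_p = μ_pC_ox · (W/L) = 3.92 mA/V².
V_ov = V_SG − |V_tp| = 3.06 − 0.41 = 2.65 V.
Since V_SD = 0.11 V < V_ov = 2.65 V, the device is in the triode region.
I_D = k_p [V_ov · V_SD − ½ V_SD²] = 3.92 × [2.65 × 0.11 − 0.5 × 0.11²] = 1.12 mA.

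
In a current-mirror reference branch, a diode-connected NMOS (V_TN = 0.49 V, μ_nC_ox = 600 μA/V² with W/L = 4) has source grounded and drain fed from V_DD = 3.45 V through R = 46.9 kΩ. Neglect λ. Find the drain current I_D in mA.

With gate tied to drain, V_GS = V_DS ≥ V_GS − V_TN, so the device is in saturation.
k_n = μ_nC_ox · (W/L) = 2.4 mA/V².
KCL at the drain: ½ k_n (V_GS − V_TN)² = (V_DD − V_GS)/R.
Let x = V_GS − 0.49. Then 56.3 x² + x − 2.96 = 0, giving x = 0.221 V (positive root), so V_GS = 0.711 V.
I_D = (V_DD − V_GS)/R = (3.45 − 0.711) / 46.9 = 0.0584 mA.

I_D = 0.0584 mA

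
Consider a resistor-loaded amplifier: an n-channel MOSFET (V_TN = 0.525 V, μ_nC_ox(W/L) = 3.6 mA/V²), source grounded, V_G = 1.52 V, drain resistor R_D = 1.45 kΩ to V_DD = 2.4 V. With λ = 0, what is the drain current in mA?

I_D = 1.32 mA

V_GS = V_G = 1.52 V, so V_ov = 1.52 − 0.525 = 0.995 V.
Assume saturation: I_D = ½ k_n V_ov² = 0.5 × 3.6 × 0.995² = 1.78 mA, giving V_DS = V_DD − I_D R_D = 2.4 − 1.78 × 1.45 = -0.184 V.
But -0.184 V < V_ov = 0.995 V, so the device is actually in triode.
In triode I_D = k_n[V_ov V_DS − ½ V_DS²] and I_D = (V_DD − V_DS)/R_D. Equating: 2.61 V_DS² − 6.194 V_DS + 2.4 = 0, giving V_DS = 0.488 V (the root below V_ov).
I_D = (2.4 − 0.488) / 1.45 = 1.32 mA.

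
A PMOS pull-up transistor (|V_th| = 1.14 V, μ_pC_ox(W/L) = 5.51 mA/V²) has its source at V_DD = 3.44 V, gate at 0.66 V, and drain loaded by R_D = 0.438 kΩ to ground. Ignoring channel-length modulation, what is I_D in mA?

I_D = 5.84 mA

V_SG = V_DD − V_G = 3.44 − 0.66 = 2.78 V, so V_ov = 2.78 − 1.14 = 1.64 V.
Assume saturation: I_D = ½ k_p V_ov² = 0.5 × 5.51 × 1.64² = 7.41 mA, giving V_SD = V_DD − I_D R_D = 3.44 − 7.41 × 0.438 = 0.194 V.
But 0.194 V < V_ov = 1.64 V, so the device is actually in triode.
In triode I_D = k_p[V_ov V_SD − ½ V_SD²] and I_D = (V_DD − V_SD)/R_D. Equating: 1.21 V_SD² − 4.958 V_SD + 3.44 = 0, giving V_SD = 0.884 V (the root below V_ov).
I_D = (3.44 − 0.884) / 0.438 = 5.84 mA.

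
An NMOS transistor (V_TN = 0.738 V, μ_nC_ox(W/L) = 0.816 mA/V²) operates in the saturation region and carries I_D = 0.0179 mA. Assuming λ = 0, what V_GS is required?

V_GS = 0.947 V

In saturation I_D = ½ k_n (V_GS − V_TN)², so V_GS − V_TN = √(2 I_D / k_n) = √(2 × 0.0179 / 0.816) = 0.209 V.
V_GS = 0.738 + 0.209 = 0.947 V.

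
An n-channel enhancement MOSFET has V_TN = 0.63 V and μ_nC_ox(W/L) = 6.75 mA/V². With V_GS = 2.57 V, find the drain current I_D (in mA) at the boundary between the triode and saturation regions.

At the boundary V_DS = V_ov = V_GS − V_TN = 2.57 − 0.63 = 1.94 V.
I_D = ½ k_n V_ov² = 0.5 × 6.75 × 1.94² = 12.7 mA.

I_D = 12.7 mA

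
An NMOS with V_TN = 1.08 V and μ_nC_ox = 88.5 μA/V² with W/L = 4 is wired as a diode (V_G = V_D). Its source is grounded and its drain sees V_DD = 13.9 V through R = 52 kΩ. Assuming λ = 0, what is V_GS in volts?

V_GS = 2.21 V

With gate tied to drain, V_GS = V_DS ≥ V_GS − V_TN, so the device is in saturation.
k_n = μ_nC_ox · (W/L) = 0.354 mA/V².
KCL at the drain: ½ k_n (V_GS − V_TN)² = (V_DD − V_GS)/R.
Let x = V_GS − 1.08. Then 9.2 x² + x − 12.82 = 0, giving x = 1.13 V (positive root), so V_GS = 2.21 V.
I_D = (V_DD − V_GS)/R = (13.9 − 2.21) / 52 = 0.225 mA.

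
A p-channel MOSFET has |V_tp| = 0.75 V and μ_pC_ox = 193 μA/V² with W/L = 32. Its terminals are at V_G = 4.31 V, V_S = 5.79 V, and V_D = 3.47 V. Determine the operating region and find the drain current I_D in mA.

Saturation; I_D = 1.65 mA

V_SG = V_S − V_G = 5.79 − 4.31 = 1.48 V; V_SD = V_S − V_D = 5.79 − 3.47 = 2.32 V.
k_p = μ_pC_ox · (W/L) = 6.176 mA/V².
V_ov = V_SG − |V_tp| = 1.48 − 0.75 = 0.73 V.
Since V_SD = 2.32 V ≥ V_ov = 0.73 V, the device is in saturation.
I_D = ½ k_p V_ov² = 0.5 × 6.176 × 0.73² = 1.65 mA.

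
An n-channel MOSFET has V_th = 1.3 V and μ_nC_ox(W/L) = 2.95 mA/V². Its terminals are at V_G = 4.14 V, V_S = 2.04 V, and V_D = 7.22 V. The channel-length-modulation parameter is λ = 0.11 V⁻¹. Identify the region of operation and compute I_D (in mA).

Saturation; I_D = 1.48 mA

V_GS = V_G − V_S = 4.14 − 2.04 = 2.1 V; V_DS = V_D − V_S = 7.22 − 2.04 = 5.18 V.
V_ov = V_GS − V_th = 2.1 − 1.3 = 0.8 V.
Since V_DS = 5.18 V ≥ V_ov = 0.8 V, the device is in saturation.
I_D = ½ k_n V_ov² (1 + λ V_DS) = 0.5 × 2.95 × 0.8² × (1 + 0.11 × 5.18) = 1.48 mA.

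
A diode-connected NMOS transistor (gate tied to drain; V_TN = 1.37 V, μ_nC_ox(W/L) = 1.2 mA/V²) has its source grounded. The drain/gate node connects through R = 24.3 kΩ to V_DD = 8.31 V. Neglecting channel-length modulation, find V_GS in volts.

V_GS = 2.03 V

With gate tied to drain, V_GS = V_DS ≥ V_GS − V_TN, so the device is in saturation.
KCL at the drain: ½ k_n (V_GS − V_TN)² = (V_DD − V_GS)/R.
Let x = V_GS − 1.37. Then 14.6 x² + x − 6.94 = 0, giving x = 0.656 V (positive root), so V_GS = 2.03 V.
I_D = (V_DD − V_GS)/R = (8.31 − 2.03) / 24.3 = 0.259 mA.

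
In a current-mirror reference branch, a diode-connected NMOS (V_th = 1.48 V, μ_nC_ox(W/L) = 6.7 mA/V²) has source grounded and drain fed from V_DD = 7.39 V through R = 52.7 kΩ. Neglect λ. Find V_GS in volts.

With gate tied to drain, V_GS = V_DS ≥ V_GS − V_th, so the device is in saturation.
KCL at the drain: ½ k_n (V_GS − V_th)² = (V_DD − V_GS)/R.
Let x = V_GS − 1.48. Then 177 x² + x − 5.91 = 0, giving x = 0.18 V (positive root), so V_GS = 1.66 V.
I_D = (V_DD − V_GS)/R = (7.39 − 1.66) / 52.7 = 0.109 mA.

V_GS = 1.66 V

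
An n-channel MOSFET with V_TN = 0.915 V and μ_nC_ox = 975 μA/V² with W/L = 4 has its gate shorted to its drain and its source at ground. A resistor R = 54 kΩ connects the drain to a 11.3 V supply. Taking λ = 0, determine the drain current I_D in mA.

I_D = 0.187 mA

With gate tied to drain, V_GS = V_DS ≥ V_GS − V_TN, so the device is in saturation.
k_n = μ_nC_ox · (W/L) = 3.9 mA/V².
KCL at the drain: ½ k_n (V_GS − V_TN)² = (V_DD − V_GS)/R.
Let x = V_GS − 0.915. Then 105 x² + x − 10.39 = 0, giving x = 0.309 V (positive root), so V_GS = 1.22 V.
I_D = (V_DD − V_GS)/R = (11.3 − 1.22) / 54 = 0.187 mA.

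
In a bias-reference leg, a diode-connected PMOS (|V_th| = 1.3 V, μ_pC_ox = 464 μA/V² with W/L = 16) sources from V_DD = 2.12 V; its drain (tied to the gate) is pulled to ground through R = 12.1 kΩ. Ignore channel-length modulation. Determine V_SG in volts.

With gate tied to drain, V_SG = V_SD ≥ V_SG − |V_th|, so the device is in saturation.
k_p = μ_pC_ox · (W/L) = 7.424 mA/V².
KCL at the drain: ½ k_p (V_SG − |V_th|)² = (V_DD − V_SG)/R.
Let x = V_SG − 1.3. Then 44.9 x² + x − 0.82 = 0, giving x = 0.124 V (positive root), so V_SG = 1.42 V.
I_D = (V_DD − V_SG)/R = (2.12 − 1.42) / 12.1 = 0.0575 mA.

V_SG = 1.42 V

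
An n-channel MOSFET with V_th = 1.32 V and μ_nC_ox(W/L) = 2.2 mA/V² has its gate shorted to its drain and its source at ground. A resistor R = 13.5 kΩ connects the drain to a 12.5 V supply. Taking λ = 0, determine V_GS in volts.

V_GS = 2.15 V

With gate tied to drain, V_GS = V_DS ≥ V_GS − V_th, so the device is in saturation.
KCL at the drain: ½ k_n (V_GS − V_th)² = (V_DD − V_GS)/R.
Let x = V_GS − 1.32. Then 14.9 x² + x − 11.18 = 0, giving x = 0.835 V (positive root), so V_GS = 2.15 V.
I_D = (V_DD − V_GS)/R = (12.5 − 2.15) / 13.5 = 0.766 mA.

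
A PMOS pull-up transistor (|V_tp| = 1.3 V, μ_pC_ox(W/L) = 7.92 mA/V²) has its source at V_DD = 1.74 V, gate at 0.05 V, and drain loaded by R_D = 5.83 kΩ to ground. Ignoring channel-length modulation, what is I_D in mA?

V_SG = V_DD − V_G = 1.74 − 0.05 = 1.69 V, so V_ov = 1.69 − 1.3 = 0.39 V.
Assume saturation: I_D = ½ k_p V_ov² = 0.5 × 7.92 × 0.39² = 0.602 mA, giving V_SD = V_DD − I_D R_D = 1.74 − 0.602 × 5.83 = -1.77 V.
But -1.77 V < V_ov = 0.39 V, so the device is actually in triode.
In triode I_D = k_p[V_ov V_SD − ½ V_SD²] and I_D = (V_DD − V_SD)/R_D. Equating: 23.1 V_SD² − 19.01 V_SD + 1.74 = 0, giving V_SD = 0.105 V (the root below V_ov).
I_D = (1.74 − 0.105) / 5.83 = 0.28 mA.

I_D = 0.280 mA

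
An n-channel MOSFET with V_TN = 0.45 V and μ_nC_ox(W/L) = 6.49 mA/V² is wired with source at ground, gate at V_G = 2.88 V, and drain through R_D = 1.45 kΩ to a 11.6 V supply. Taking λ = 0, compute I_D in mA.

I_D = 7.62 mA

V_GS = V_G = 2.88 V, so V_ov = 2.88 − 0.45 = 2.43 V.
Assume saturation: I_D = ½ k_n V_ov² = 0.5 × 6.49 × 2.43² = 19.2 mA, giving V_DS = V_DD − I_D R_D = 11.6 − 19.2 × 1.45 = -16.2 V.
But -16.2 V < V_ov = 2.43 V, so the device is actually in triode.
In triode I_D = k_n[V_ov V_DS − ½ V_DS²] and I_D = (V_DD − V_DS)/R_D. Equating: 4.71 V_DS² − 23.87 V_DS + 11.6 = 0, giving V_DS = 0.544 V (the root below V_ov).
I_D = (11.6 − 0.544) / 1.45 = 7.62 mA.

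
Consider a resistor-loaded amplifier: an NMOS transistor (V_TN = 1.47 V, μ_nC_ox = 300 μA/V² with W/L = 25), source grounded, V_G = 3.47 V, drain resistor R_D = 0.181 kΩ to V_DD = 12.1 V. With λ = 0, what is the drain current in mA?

I_D = 15.0 mA

V_GS = V_G = 3.47 V, so V_ov = 3.47 − 1.47 = 2 V.
k_n = μ_nC_ox · (W/L) = 7.5 mA/V².
Assume saturation: I_D = ½ k_n V_ov² = 0.5 × 7.5 × 2² = 15 mA, giving V_DS = V_DD − I_D R_D = 12.1 − 15 × 0.181 = 9.38 V.
V_DS = 9.38 V ≥ V_ov = 2 V, confirming saturation.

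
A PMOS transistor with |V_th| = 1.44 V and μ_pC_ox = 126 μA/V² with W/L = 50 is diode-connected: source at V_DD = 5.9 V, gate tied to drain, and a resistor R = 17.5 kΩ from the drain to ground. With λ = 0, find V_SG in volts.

With gate tied to drain, V_SG = V_SD ≥ V_SG − |V_th|, so the device is in saturation.
k_p = μ_pC_ox · (W/L) = 6.3 mA/V².
KCL at the drain: ½ k_p (V_SG − |V_th|)² = (V_DD − V_SG)/R.
Let x = V_SG − 1.44. Then 55.1 x² + x − 4.46 = 0, giving x = 0.276 V (positive root), so V_SG = 1.72 V.
I_D = (V_DD − V_SG)/R = (5.9 − 1.72) / 17.5 = 0.239 mA.

V_SG = 1.72 V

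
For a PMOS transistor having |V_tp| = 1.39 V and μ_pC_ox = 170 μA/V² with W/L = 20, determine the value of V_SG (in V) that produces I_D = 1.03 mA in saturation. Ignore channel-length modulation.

V_SG = 2.17 V

k_p = μ_pC_ox · (W/L) = 3.4 mA/V².
In saturation I_D = ½ k_p (V_SG − |V_tp|)², so V_SG − |V_tp| = √(2 I_D / k_p) = √(2 × 1.03 / 3.4) = 0.778 V.
V_SG = 1.39 + 0.778 = 2.17 V.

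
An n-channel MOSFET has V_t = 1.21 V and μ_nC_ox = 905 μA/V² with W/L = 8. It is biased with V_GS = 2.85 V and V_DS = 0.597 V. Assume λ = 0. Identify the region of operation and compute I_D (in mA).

Triode; I_D = 5.80 mA

k_n = μ_nC_ox · (W/L) = 7.24 mA/V².
V_ov = V_GS − V_t = 2.85 − 1.21 = 1.64 V.
Since V_DS = 0.597 V < V_ov = 1.64 V, the device is in the triode region.
I_D = k_n [V_ov · V_DS − ½ V_DS²] = 7.24 × [1.64 × 0.597 − 0.5 × 0.597²] = 5.8 mA.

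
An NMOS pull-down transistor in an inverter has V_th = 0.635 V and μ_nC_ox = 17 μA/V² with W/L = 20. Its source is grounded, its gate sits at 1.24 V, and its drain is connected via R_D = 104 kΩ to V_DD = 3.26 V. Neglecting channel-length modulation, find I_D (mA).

V_GS = V_G = 1.24 V, so V_ov = 1.24 − 0.635 = 0.605 V.
k_n = μ_nC_ox · (W/L) = 0.34 mA/V².
Assume saturation: I_D = ½ k_n V_ov² = 0.5 × 0.34 × 0.605² = 0.0622 mA, giving V_DS = V_DD − I_D R_D = 3.26 − 0.0622 × 104 = -3.21 V.
But -3.21 V < V_ov = 0.605 V, so the device is actually in triode.
In triode I_D = k_n[V_ov V_DS − ½ V_DS²] and I_D = (V_DD − V_DS)/R_D. Equating: 17.7 V_DS² − 22.39 V_DS + 3.26 = 0, giving V_DS = 0.168 V (the root below V_ov).
I_D = (3.26 − 0.168) / 104 = 0.0297 mA.

I_D = 0.0297 mA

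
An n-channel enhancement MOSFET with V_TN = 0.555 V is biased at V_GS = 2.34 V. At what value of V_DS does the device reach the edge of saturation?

V_DS,sat = 1.78 V

The boundary between triode and saturation is V_DS = V_GS − V_TN = V_ov.
V_ov = 2.34 − 0.555 = 1.78 V.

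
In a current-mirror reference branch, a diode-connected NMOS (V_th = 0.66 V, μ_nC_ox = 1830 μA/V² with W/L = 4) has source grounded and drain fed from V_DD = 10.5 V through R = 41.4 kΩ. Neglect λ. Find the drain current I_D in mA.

With gate tied to drain, V_GS = V_DS ≥ V_GS − V_th, so the device is in saturation.
k_n = μ_nC_ox · (W/L) = 7.32 mA/V².
KCL at the drain: ½ k_n (V_GS − V_th)² = (V_DD − V_GS)/R.
Let x = V_GS − 0.66. Then 152 x² + x − 9.84 = 0, giving x = 0.252 V (positive root), so V_GS = 0.912 V.
I_D = (V_DD − V_GS)/R = (10.5 − 0.912) / 41.4 = 0.232 mA.

I_D = 0.232 mA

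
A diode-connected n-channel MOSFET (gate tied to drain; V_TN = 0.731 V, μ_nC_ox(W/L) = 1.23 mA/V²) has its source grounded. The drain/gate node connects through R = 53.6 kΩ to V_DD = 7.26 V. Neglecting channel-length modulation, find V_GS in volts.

With gate tied to drain, V_GS = V_DS ≥ V_GS − V_TN, so the device is in saturation.
KCL at the drain: ½ k_n (V_GS − V_TN)² = (V_DD − V_GS)/R.
Let x = V_GS − 0.731. Then 33 x² + x − 6.529 = 0, giving x = 0.43 V (positive root), so V_GS = 1.16 V.
I_D = (V_DD − V_GS)/R = (7.26 − 1.16) / 53.6 = 0.114 mA.

V_GS = 1.16 V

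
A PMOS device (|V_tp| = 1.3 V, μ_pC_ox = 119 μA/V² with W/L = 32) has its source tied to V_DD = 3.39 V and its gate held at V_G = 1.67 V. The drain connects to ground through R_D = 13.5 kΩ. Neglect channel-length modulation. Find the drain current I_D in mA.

V_SG = V_DD − V_G = 3.39 − 1.67 = 1.72 V, so V_ov = 1.72 − 1.3 = 0.42 V.
k_p = μ_pC_ox · (W/L) = 3.808 mA/V².
Assume saturation: I_D = ½ k_p V_ov² = 0.5 × 3.808 × 0.42² = 0.336 mA, giving V_SD = V_DD − I_D R_D = 3.39 − 0.336 × 13.5 = -1.14 V.
But -1.14 V < V_ov = 0.42 V, so the device is actually in triode.
In triode I_D = k_p[V_ov V_SD − ½ V_SD²] and I_D = (V_DD − V_SD)/R_D. Equating: 25.7 V_SD² − 22.59 V_SD + 3.39 = 0, giving V_SD = 0.192 V (the root below V_ov).
I_D = (3.39 − 0.192) / 13.5 = 0.237 mA.

I_D = 0.237 mA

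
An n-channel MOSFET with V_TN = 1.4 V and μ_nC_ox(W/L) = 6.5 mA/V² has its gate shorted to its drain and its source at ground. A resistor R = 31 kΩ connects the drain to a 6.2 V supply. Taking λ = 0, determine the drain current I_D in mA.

With gate tied to drain, V_GS = V_DS ≥ V_GS − V_TN, so the device is in saturation.
KCL at the drain: ½ k_n (V_GS − V_TN)² = (V_DD − V_GS)/R.
Let x = V_GS − 1.4. Then 101 x² + x − 4.8 = 0, giving x = 0.213 V (positive root), so V_GS = 1.61 V.
I_D = (V_DD − V_GS)/R = (6.2 − 1.61) / 31 = 0.148 mA.

I_D = 0.148 mA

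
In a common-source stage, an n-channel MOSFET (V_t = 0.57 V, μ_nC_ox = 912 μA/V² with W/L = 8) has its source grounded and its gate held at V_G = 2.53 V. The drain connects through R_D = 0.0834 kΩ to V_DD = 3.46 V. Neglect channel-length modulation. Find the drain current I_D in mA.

V_GS = V_G = 2.53 V, so V_ov = 2.53 − 0.57 = 1.96 V.
k_n = μ_nC_ox · (W/L) = 7.296 mA/V².
Assume saturation: I_D = ½ k_n V_ov² = 0.5 × 7.296 × 1.96² = 14 mA, giving V_DS = V_DD − I_D R_D = 3.46 − 14 × 0.0834 = 2.29 V.
V_DS = 2.29 V ≥ V_ov = 1.96 V, confirming saturation.

I_D = 14.0 mA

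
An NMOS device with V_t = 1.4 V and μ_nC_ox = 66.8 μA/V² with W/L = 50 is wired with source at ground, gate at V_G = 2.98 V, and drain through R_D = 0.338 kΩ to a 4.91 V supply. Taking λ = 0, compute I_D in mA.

V_GS = V_G = 2.98 V, so V_ov = 2.98 − 1.4 = 1.58 V.
k_n = μ_nC_ox · (W/L) = 3.34 mA/V².
Assume saturation: I_D = ½ k_n V_ov² = 0.5 × 3.34 × 1.58² = 4.17 mA, giving V_DS = V_DD − I_D R_D = 4.91 − 4.17 × 0.338 = 3.5 V.
V_DS = 3.5 V ≥ V_ov = 1.58 V, confirming saturation.

I_D = 4.17 mA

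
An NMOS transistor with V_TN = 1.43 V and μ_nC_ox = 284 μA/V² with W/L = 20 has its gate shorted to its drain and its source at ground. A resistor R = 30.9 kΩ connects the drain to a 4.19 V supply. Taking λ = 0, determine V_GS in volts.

With gate tied to drain, V_GS = V_DS ≥ V_GS − V_TN, so the device is in saturation.
k_n = μ_nC_ox · (W/L) = 5.68 mA/V².
KCL at the drain: ½ k_n (V_GS − V_TN)² = (V_DD − V_GS)/R.
Let x = V_GS − 1.43. Then 87.8 x² + x − 2.76 = 0, giving x = 0.172 V (positive root), so V_GS = 1.6 V.
I_D = (V_DD − V_GS)/R = (4.19 − 1.6) / 30.9 = 0.0838 mA.

V_GS = 1.60 V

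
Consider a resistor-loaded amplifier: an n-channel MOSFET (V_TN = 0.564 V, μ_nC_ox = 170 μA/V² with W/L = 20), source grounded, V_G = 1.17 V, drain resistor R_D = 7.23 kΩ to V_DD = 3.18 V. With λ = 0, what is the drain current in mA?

I_D = 0.406 mA

V_GS = V_G = 1.17 V, so V_ov = 1.17 − 0.564 = 0.606 V.
k_n = μ_nC_ox · (W/L) = 3.4 mA/V².
Assume saturation: I_D = ½ k_n V_ov² = 0.5 × 3.4 × 0.606² = 0.624 mA, giving V_DS = V_DD − I_D R_D = 3.18 − 0.624 × 7.23 = -1.33 V.
But -1.33 V < V_ov = 0.606 V, so the device is actually in triode.
In triode I_D = k_n[V_ov V_DS − ½ V_DS²] and I_D = (V_DD − V_DS)/R_D. Equating: 12.3 V_DS² − 15.9 V_DS + 3.18 = 0, giving V_DS = 0.247 V (the root below V_ov).
I_D = (3.18 − 0.247) / 7.23 = 0.406 mA.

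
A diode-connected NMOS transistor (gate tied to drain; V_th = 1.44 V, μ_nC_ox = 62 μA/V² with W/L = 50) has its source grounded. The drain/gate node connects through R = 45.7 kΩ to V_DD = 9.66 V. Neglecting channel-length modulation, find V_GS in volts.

V_GS = 1.77 V

With gate tied to drain, V_GS = V_DS ≥ V_GS − V_th, so the device is in saturation.
k_n = μ_nC_ox · (W/L) = 3.1 mA/V².
KCL at the drain: ½ k_n (V_GS − V_th)² = (V_DD − V_GS)/R.
Let x = V_GS − 1.44. Then 70.8 x² + x − 8.22 = 0, giving x = 0.334 V (positive root), so V_GS = 1.77 V.
I_D = (V_DD − V_GS)/R = (9.66 − 1.77) / 45.7 = 0.173 mA.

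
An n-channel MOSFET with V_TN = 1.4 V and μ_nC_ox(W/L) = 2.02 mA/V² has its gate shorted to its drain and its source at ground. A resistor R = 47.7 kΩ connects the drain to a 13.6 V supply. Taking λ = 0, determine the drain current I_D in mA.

With gate tied to drain, V_GS = V_DS ≥ V_GS − V_TN, so the device is in saturation.
KCL at the drain: ½ k_n (V_GS − V_TN)² = (V_DD − V_GS)/R.
Let x = V_GS − 1.4. Then 48.2 x² + x − 12.2 = 0, giving x = 0.493 V (positive root), so V_GS = 1.89 V.
I_D = (V_DD − V_GS)/R = (13.6 − 1.89) / 47.7 = 0.245 mA.

I_D = 0.245 mA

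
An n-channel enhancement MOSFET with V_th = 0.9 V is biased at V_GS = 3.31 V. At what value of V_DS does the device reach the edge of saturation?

The boundary between triode and saturation is V_DS = V_GS − V_th = V_ov.
V_ov = 3.31 − 0.9 = 2.41 V.

V_DS,sat = 2.41 V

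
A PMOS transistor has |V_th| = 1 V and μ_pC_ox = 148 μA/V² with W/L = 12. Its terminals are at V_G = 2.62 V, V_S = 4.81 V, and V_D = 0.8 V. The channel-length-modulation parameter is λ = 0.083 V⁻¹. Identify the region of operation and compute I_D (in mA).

Saturation; I_D = 1.68 mA

V_SG = V_S − V_G = 4.81 − 2.62 = 2.19 V; V_SD = V_S − V_D = 4.81 − 0.8 = 4.01 V.
k_p = μ_pC_ox · (W/L) = 1.776 mA/V².
V_ov = V_SG − |V_th| = 2.19 − 1 = 1.19 V.
Since V_SD = 4.01 V ≥ V_ov = 1.19 V, the device is in saturation.
I_D = ½ k_p V_ov² (1 + λ V_SD) = 0.5 × 1.776 × 1.19² × (1 + 0.083 × 4.01) = 1.68 mA.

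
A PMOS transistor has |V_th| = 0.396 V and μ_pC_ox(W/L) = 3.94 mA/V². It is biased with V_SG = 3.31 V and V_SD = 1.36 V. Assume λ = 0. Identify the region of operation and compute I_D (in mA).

Triode; I_D = 12.0 mA

V_ov = V_SG − |V_th| = 3.31 − 0.396 = 2.91 V.
Since V_SD = 1.36 V < V_ov = 2.91 V, the device is in the triode region.
I_D = k_p [V_ov · V_SD − ½ V_SD²] = 3.94 × [2.91 × 1.36 − 0.5 × 1.36²] = 12 mA.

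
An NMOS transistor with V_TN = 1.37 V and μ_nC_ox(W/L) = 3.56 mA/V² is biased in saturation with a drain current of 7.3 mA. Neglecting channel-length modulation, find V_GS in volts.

V_GS = 3.40 V

In saturation I_D = ½ k_n (V_GS − V_TN)², so V_GS − V_TN = √(2 I_D / k_n) = √(2 × 7.3 / 3.56) = 2.03 V.
V_GS = 1.37 + 2.03 = 3.4 V.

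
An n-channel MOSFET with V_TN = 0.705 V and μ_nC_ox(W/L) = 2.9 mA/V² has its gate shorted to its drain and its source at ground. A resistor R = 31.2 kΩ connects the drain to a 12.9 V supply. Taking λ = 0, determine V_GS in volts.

V_GS = 1.21 V

With gate tied to drain, V_GS = V_DS ≥ V_GS − V_TN, so the device is in saturation.
KCL at the drain: ½ k_n (V_GS − V_TN)² = (V_DD − V_GS)/R.
Let x = V_GS − 0.705. Then 45.2 x² + x − 12.2 = 0, giving x = 0.508 V (positive root), so V_GS = 1.21 V.
I_D = (V_DD − V_GS)/R = (12.9 − 1.21) / 31.2 = 0.375 mA.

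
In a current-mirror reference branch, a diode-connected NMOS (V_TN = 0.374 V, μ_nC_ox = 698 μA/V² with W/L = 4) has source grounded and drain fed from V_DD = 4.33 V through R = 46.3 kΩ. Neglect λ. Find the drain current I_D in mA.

I_D = 0.0803 mA

With gate tied to drain, V_GS = V_DS ≥ V_GS − V_TN, so the device is in saturation.
k_n = μ_nC_ox · (W/L) = 2.792 mA/V².
KCL at the drain: ½ k_n (V_GS − V_TN)² = (V_DD − V_GS)/R.
Let x = V_GS − 0.374. Then 64.6 x² + x − 3.956 = 0, giving x = 0.24 V (positive root), so V_GS = 0.614 V.
I_D = (V_DD − V_GS)/R = (4.33 − 0.614) / 46.3 = 0.0803 mA.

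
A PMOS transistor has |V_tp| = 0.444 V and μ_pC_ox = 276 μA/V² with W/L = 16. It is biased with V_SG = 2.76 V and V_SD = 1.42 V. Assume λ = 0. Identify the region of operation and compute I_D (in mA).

Triode; I_D = 10.1 mA

k_p = μ_pC_ox · (W/L) = 4.416 mA/V².
V_ov = V_SG − |V_tp| = 2.76 − 0.444 = 2.32 V.
Since V_SD = 1.42 V < V_ov = 2.32 V, the device is in the triode region.
I_D = k_p [V_ov · V_SD − ½ V_SD²] = 4.416 × [2.32 × 1.42 − 0.5 × 1.42²] = 10.1 mA.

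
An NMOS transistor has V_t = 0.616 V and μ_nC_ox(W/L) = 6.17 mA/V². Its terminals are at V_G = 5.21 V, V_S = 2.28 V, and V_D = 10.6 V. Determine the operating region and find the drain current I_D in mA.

Saturation; I_D = 16.5 mA

V_GS = V_G − V_S = 5.21 − 2.28 = 2.93 V; V_DS = V_D − V_S = 10.6 − 2.28 = 8.32 V.
V_ov = V_GS − V_t = 2.93 − 0.616 = 2.31 V.
Since V_DS = 8.32 V ≥ V_ov = 2.31 V, the device is in saturation.
I_D = ½ k_n V_ov² = 0.5 × 6.17 × 2.31² = 16.5 mA.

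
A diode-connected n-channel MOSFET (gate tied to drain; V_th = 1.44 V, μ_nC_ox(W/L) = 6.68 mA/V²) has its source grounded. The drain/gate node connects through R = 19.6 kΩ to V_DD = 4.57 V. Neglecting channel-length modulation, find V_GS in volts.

V_GS = 1.65 V

With gate tied to drain, V_GS = V_DS ≥ V_GS − V_th, so the device is in saturation.
KCL at the drain: ½ k_n (V_GS − V_th)² = (V_DD − V_GS)/R.
Let x = V_GS − 1.44. Then 65.5 x² + x − 3.13 = 0, giving x = 0.211 V (positive root), so V_GS = 1.65 V.
I_D = (V_DD − V_GS)/R = (4.57 − 1.65) / 19.6 = 0.149 mA.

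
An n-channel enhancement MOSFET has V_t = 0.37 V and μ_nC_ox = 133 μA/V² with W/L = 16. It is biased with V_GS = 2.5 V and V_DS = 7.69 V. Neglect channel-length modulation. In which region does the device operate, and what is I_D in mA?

Saturation; I_D = 4.83 mA

k_n = μ_nC_ox · (W/L) = 2.128 mA/V².
V_ov = V_GS − V_t = 2.5 − 0.37 = 2.13 V.
Since V_DS = 7.69 V ≥ V_ov = 2.13 V, the device is in saturation.
I_D = ½ k_n V_ov² = 0.5 × 2.128 × 2.13² = 4.83 mA.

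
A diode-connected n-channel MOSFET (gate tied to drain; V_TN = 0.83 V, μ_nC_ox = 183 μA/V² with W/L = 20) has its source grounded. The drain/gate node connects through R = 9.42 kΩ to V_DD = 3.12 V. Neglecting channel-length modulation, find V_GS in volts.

With gate tied to drain, V_GS = V_DS ≥ V_GS − V_TN, so the device is in saturation.
k_n = μ_nC_ox · (W/L) = 3.66 mA/V².
KCL at the drain: ½ k_n (V_GS − V_TN)² = (V_DD − V_GS)/R.
Let x = V_GS − 0.83. Then 17.2 x² + x − 2.29 = 0, giving x = 0.337 V (positive root), so V_GS = 1.17 V.
I_D = (V_DD − V_GS)/R = (3.12 − 1.17) / 9.42 = 0.207 mA.

V_GS = 1.17 V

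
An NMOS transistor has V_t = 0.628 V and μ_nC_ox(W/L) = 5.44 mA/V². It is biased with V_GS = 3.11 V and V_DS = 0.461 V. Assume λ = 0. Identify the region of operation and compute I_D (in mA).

V_ov = V_GS − V_t = 3.11 − 0.628 = 2.48 V.
Since V_DS = 0.461 V < V_ov = 2.48 V, the device is in the triode region.
I_D = k_n [V_ov · V_DS − ½ V_DS²] = 5.44 × [2.48 × 0.461 − 0.5 × 0.461²] = 5.65 mA.

Triode; I_D = 5.65 mA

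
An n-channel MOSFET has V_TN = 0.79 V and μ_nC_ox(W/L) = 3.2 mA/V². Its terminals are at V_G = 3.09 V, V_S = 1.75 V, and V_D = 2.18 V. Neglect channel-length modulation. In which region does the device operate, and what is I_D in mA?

Triode; I_D = 0.461 mA

V_GS = V_G − V_S = 3.09 − 1.75 = 1.34 V; V_DS = V_D − V_S = 2.18 − 1.75 = 0.43 V.
V_ov = V_GS − V_TN = 1.34 − 0.79 = 0.55 V.
Since V_DS = 0.43 V < V_ov = 0.55 V, the device is in the triode region.
I_D = k_n [V_ov · V_DS − ½ V_DS²] = 3.2 × [0.55 × 0.43 − 0.5 × 0.43²] = 0.461 mA.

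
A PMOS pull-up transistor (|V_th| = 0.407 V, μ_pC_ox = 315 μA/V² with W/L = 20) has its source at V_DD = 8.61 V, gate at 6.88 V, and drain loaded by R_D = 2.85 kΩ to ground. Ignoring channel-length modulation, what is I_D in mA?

I_D = 2.88 mA

V_SG = V_DD − V_G = 8.61 − 6.88 = 1.73 V, so V_ov = 1.73 − 0.407 = 1.32 V.
k_p = μ_pC_ox · (W/L) = 6.3 mA/V².
Assume saturation: I_D = ½ k_p V_ov² = 0.5 × 6.3 × 1.32² = 5.51 mA, giving V_SD = V_DD − I_D R_D = 8.61 − 5.51 × 2.85 = -7.1 V.
But -7.1 V < V_ov = 1.32 V, so the device is actually in triode.
In triode I_D = k_p[V_ov V_SD − ½ V_SD²] and I_D = (V_DD − V_SD)/R_D. Equating: 8.98 V_SD² − 24.75 V_SD + 8.61 = 0, giving V_SD = 0.408 V (the root below V_ov).
I_D = (8.61 − 0.408) / 2.85 = 2.88 mA.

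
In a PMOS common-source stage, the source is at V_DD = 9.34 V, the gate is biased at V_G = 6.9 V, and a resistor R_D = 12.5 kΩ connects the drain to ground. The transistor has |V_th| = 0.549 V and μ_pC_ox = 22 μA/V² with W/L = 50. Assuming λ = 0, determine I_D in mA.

V_SG = V_DD − V_G = 9.34 − 6.9 = 2.44 V, so V_ov = 2.44 − 0.549 = 1.89 V.
k_p = μ_pC_ox · (W/L) = 1.1 mA/V².
Assume saturation: I_D = ½ k_p V_ov² = 0.5 × 1.1 × 1.89² = 1.97 mA, giving V_SD = V_DD − I_D R_D = 9.34 − 1.97 × 12.5 = -15.2 V.
But -15.2 V < V_ov = 1.89 V, so the device is actually in triode.
In triode I_D = k_p[V_ov V_SD − ½ V_SD²] and I_D = (V_DD − V_SD)/R_D. Equating: 6.88 V_SD² − 27 V_SD + 9.34 = 0, giving V_SD = 0.383 V (the root below V_ov).
I_D = (9.34 − 0.383) / 12.5 = 0.717 mA.

I_D = 0.717 mA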